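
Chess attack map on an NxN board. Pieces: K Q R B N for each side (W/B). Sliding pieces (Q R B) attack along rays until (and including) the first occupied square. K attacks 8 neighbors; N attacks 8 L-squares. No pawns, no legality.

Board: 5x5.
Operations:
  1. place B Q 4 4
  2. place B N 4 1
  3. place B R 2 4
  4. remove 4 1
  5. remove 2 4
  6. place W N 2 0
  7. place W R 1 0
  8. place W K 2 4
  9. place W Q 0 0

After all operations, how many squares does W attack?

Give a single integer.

Op 1: place BQ@(4,4)
Op 2: place BN@(4,1)
Op 3: place BR@(2,4)
Op 4: remove (4,1)
Op 5: remove (2,4)
Op 6: place WN@(2,0)
Op 7: place WR@(1,0)
Op 8: place WK@(2,4)
Op 9: place WQ@(0,0)
Per-piece attacks for W:
  WQ@(0,0): attacks (0,1) (0,2) (0,3) (0,4) (1,0) (1,1) (2,2) (3,3) (4,4) [ray(1,0) blocked at (1,0); ray(1,1) blocked at (4,4)]
  WR@(1,0): attacks (1,1) (1,2) (1,3) (1,4) (2,0) (0,0) [ray(1,0) blocked at (2,0); ray(-1,0) blocked at (0,0)]
  WN@(2,0): attacks (3,2) (4,1) (1,2) (0,1)
  WK@(2,4): attacks (2,3) (3,4) (1,4) (3,3) (1,3)
Union (18 distinct): (0,0) (0,1) (0,2) (0,3) (0,4) (1,0) (1,1) (1,2) (1,3) (1,4) (2,0) (2,2) (2,3) (3,2) (3,3) (3,4) (4,1) (4,4)

Answer: 18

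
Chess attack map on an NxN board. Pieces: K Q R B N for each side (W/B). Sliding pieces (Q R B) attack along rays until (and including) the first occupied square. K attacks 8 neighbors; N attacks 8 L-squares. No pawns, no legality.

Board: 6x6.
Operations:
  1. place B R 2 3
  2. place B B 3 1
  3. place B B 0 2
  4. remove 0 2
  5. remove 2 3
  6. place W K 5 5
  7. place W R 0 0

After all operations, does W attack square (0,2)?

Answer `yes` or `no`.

Answer: yes

Derivation:
Op 1: place BR@(2,3)
Op 2: place BB@(3,1)
Op 3: place BB@(0,2)
Op 4: remove (0,2)
Op 5: remove (2,3)
Op 6: place WK@(5,5)
Op 7: place WR@(0,0)
Per-piece attacks for W:
  WR@(0,0): attacks (0,1) (0,2) (0,3) (0,4) (0,5) (1,0) (2,0) (3,0) (4,0) (5,0)
  WK@(5,5): attacks (5,4) (4,5) (4,4)
W attacks (0,2): yes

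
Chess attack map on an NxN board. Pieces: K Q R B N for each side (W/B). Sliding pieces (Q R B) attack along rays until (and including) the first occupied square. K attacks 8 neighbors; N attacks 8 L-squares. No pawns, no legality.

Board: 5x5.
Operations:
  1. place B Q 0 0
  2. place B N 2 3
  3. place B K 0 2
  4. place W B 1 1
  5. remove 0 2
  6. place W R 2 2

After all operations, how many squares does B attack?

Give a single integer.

Answer: 12

Derivation:
Op 1: place BQ@(0,0)
Op 2: place BN@(2,3)
Op 3: place BK@(0,2)
Op 4: place WB@(1,1)
Op 5: remove (0,2)
Op 6: place WR@(2,2)
Per-piece attacks for B:
  BQ@(0,0): attacks (0,1) (0,2) (0,3) (0,4) (1,0) (2,0) (3,0) (4,0) (1,1) [ray(1,1) blocked at (1,1)]
  BN@(2,3): attacks (4,4) (0,4) (3,1) (4,2) (1,1) (0,2)
Union (12 distinct): (0,1) (0,2) (0,3) (0,4) (1,0) (1,1) (2,0) (3,0) (3,1) (4,0) (4,2) (4,4)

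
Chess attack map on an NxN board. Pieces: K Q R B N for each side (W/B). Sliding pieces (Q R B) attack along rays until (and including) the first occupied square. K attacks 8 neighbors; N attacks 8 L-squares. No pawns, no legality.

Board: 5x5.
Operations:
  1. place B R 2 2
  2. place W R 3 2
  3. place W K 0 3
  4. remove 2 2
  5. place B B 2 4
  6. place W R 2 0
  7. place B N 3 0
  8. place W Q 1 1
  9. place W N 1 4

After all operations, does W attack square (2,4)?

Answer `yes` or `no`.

Answer: yes

Derivation:
Op 1: place BR@(2,2)
Op 2: place WR@(3,2)
Op 3: place WK@(0,3)
Op 4: remove (2,2)
Op 5: place BB@(2,4)
Op 6: place WR@(2,0)
Op 7: place BN@(3,0)
Op 8: place WQ@(1,1)
Op 9: place WN@(1,4)
Per-piece attacks for W:
  WK@(0,3): attacks (0,4) (0,2) (1,3) (1,4) (1,2)
  WQ@(1,1): attacks (1,2) (1,3) (1,4) (1,0) (2,1) (3,1) (4,1) (0,1) (2,2) (3,3) (4,4) (2,0) (0,2) (0,0) [ray(0,1) blocked at (1,4); ray(1,-1) blocked at (2,0)]
  WN@(1,4): attacks (2,2) (3,3) (0,2)
  WR@(2,0): attacks (2,1) (2,2) (2,3) (2,4) (3,0) (1,0) (0,0) [ray(0,1) blocked at (2,4); ray(1,0) blocked at (3,0)]
  WR@(3,2): attacks (3,3) (3,4) (3,1) (3,0) (4,2) (2,2) (1,2) (0,2) [ray(0,-1) blocked at (3,0)]
W attacks (2,4): yes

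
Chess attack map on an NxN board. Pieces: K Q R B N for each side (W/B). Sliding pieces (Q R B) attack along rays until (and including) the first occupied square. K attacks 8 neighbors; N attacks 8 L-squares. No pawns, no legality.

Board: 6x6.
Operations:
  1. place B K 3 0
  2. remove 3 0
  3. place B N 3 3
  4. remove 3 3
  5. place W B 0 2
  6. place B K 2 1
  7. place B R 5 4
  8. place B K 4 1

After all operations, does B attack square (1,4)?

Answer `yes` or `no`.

Answer: yes

Derivation:
Op 1: place BK@(3,0)
Op 2: remove (3,0)
Op 3: place BN@(3,3)
Op 4: remove (3,3)
Op 5: place WB@(0,2)
Op 6: place BK@(2,1)
Op 7: place BR@(5,4)
Op 8: place BK@(4,1)
Per-piece attacks for B:
  BK@(2,1): attacks (2,2) (2,0) (3,1) (1,1) (3,2) (3,0) (1,2) (1,0)
  BK@(4,1): attacks (4,2) (4,0) (5,1) (3,1) (5,2) (5,0) (3,2) (3,0)
  BR@(5,4): attacks (5,5) (5,3) (5,2) (5,1) (5,0) (4,4) (3,4) (2,4) (1,4) (0,4)
B attacks (1,4): yes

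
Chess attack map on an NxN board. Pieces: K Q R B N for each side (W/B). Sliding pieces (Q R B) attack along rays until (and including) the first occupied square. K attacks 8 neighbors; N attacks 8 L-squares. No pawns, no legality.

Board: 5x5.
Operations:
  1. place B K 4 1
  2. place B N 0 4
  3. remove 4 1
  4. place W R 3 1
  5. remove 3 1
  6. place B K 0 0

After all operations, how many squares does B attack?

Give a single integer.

Answer: 5

Derivation:
Op 1: place BK@(4,1)
Op 2: place BN@(0,4)
Op 3: remove (4,1)
Op 4: place WR@(3,1)
Op 5: remove (3,1)
Op 6: place BK@(0,0)
Per-piece attacks for B:
  BK@(0,0): attacks (0,1) (1,0) (1,1)
  BN@(0,4): attacks (1,2) (2,3)
Union (5 distinct): (0,1) (1,0) (1,1) (1,2) (2,3)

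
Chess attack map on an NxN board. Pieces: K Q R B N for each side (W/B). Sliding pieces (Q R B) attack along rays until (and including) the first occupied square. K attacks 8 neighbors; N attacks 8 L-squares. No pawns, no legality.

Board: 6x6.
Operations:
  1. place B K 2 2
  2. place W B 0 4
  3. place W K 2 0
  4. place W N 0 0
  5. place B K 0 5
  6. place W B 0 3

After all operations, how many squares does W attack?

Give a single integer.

Op 1: place BK@(2,2)
Op 2: place WB@(0,4)
Op 3: place WK@(2,0)
Op 4: place WN@(0,0)
Op 5: place BK@(0,5)
Op 6: place WB@(0,3)
Per-piece attacks for W:
  WN@(0,0): attacks (1,2) (2,1)
  WB@(0,3): attacks (1,4) (2,5) (1,2) (2,1) (3,0)
  WB@(0,4): attacks (1,5) (1,3) (2,2) [ray(1,-1) blocked at (2,2)]
  WK@(2,0): attacks (2,1) (3,0) (1,0) (3,1) (1,1)
Union (11 distinct): (1,0) (1,1) (1,2) (1,3) (1,4) (1,5) (2,1) (2,2) (2,5) (3,0) (3,1)

Answer: 11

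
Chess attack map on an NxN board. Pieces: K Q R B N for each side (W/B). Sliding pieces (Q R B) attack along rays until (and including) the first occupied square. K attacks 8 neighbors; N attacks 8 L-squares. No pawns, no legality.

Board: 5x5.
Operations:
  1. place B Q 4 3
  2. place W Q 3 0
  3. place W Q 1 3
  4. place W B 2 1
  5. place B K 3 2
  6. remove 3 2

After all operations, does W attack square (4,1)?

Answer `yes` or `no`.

Op 1: place BQ@(4,3)
Op 2: place WQ@(3,0)
Op 3: place WQ@(1,3)
Op 4: place WB@(2,1)
Op 5: place BK@(3,2)
Op 6: remove (3,2)
Per-piece attacks for W:
  WQ@(1,3): attacks (1,4) (1,2) (1,1) (1,0) (2,3) (3,3) (4,3) (0,3) (2,4) (2,2) (3,1) (4,0) (0,4) (0,2) [ray(1,0) blocked at (4,3)]
  WB@(2,1): attacks (3,2) (4,3) (3,0) (1,2) (0,3) (1,0) [ray(1,1) blocked at (4,3); ray(1,-1) blocked at (3,0)]
  WQ@(3,0): attacks (3,1) (3,2) (3,3) (3,4) (4,0) (2,0) (1,0) (0,0) (4,1) (2,1) [ray(-1,1) blocked at (2,1)]
W attacks (4,1): yes

Answer: yes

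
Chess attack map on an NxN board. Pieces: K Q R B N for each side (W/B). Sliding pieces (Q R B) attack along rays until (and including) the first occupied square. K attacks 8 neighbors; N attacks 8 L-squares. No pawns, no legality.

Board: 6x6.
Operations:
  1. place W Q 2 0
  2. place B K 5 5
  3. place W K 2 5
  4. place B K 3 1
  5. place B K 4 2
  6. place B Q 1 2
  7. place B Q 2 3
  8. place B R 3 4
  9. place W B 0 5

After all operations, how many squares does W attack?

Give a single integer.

Answer: 16

Derivation:
Op 1: place WQ@(2,0)
Op 2: place BK@(5,5)
Op 3: place WK@(2,5)
Op 4: place BK@(3,1)
Op 5: place BK@(4,2)
Op 6: place BQ@(1,2)
Op 7: place BQ@(2,3)
Op 8: place BR@(3,4)
Op 9: place WB@(0,5)
Per-piece attacks for W:
  WB@(0,5): attacks (1,4) (2,3) [ray(1,-1) blocked at (2,3)]
  WQ@(2,0): attacks (2,1) (2,2) (2,3) (3,0) (4,0) (5,0) (1,0) (0,0) (3,1) (1,1) (0,2) [ray(0,1) blocked at (2,3); ray(1,1) blocked at (3,1)]
  WK@(2,5): attacks (2,4) (3,5) (1,5) (3,4) (1,4)
Union (16 distinct): (0,0) (0,2) (1,0) (1,1) (1,4) (1,5) (2,1) (2,2) (2,3) (2,4) (3,0) (3,1) (3,4) (3,5) (4,0) (5,0)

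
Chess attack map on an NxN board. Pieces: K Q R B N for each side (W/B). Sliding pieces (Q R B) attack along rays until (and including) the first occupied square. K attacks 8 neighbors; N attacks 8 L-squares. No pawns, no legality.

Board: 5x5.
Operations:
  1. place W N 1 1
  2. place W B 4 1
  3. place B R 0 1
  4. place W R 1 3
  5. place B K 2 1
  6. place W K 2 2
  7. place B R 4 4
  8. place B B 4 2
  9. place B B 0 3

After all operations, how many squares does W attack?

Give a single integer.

Answer: 12

Derivation:
Op 1: place WN@(1,1)
Op 2: place WB@(4,1)
Op 3: place BR@(0,1)
Op 4: place WR@(1,3)
Op 5: place BK@(2,1)
Op 6: place WK@(2,2)
Op 7: place BR@(4,4)
Op 8: place BB@(4,2)
Op 9: place BB@(0,3)
Per-piece attacks for W:
  WN@(1,1): attacks (2,3) (3,2) (0,3) (3,0)
  WR@(1,3): attacks (1,4) (1,2) (1,1) (2,3) (3,3) (4,3) (0,3) [ray(0,-1) blocked at (1,1); ray(-1,0) blocked at (0,3)]
  WK@(2,2): attacks (2,3) (2,1) (3,2) (1,2) (3,3) (3,1) (1,3) (1,1)
  WB@(4,1): attacks (3,2) (2,3) (1,4) (3,0)
Union (12 distinct): (0,3) (1,1) (1,2) (1,3) (1,4) (2,1) (2,3) (3,0) (3,1) (3,2) (3,3) (4,3)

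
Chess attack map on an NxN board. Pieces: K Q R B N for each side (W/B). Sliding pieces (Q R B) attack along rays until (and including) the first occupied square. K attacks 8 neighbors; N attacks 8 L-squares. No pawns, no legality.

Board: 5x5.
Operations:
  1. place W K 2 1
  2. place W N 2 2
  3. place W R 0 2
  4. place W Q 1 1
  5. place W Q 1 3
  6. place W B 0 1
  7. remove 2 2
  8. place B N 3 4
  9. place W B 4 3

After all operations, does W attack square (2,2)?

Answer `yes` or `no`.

Answer: yes

Derivation:
Op 1: place WK@(2,1)
Op 2: place WN@(2,2)
Op 3: place WR@(0,2)
Op 4: place WQ@(1,1)
Op 5: place WQ@(1,3)
Op 6: place WB@(0,1)
Op 7: remove (2,2)
Op 8: place BN@(3,4)
Op 9: place WB@(4,3)
Per-piece attacks for W:
  WB@(0,1): attacks (1,2) (2,3) (3,4) (1,0) [ray(1,1) blocked at (3,4)]
  WR@(0,2): attacks (0,3) (0,4) (0,1) (1,2) (2,2) (3,2) (4,2) [ray(0,-1) blocked at (0,1)]
  WQ@(1,1): attacks (1,2) (1,3) (1,0) (2,1) (0,1) (2,2) (3,3) (4,4) (2,0) (0,2) (0,0) [ray(0,1) blocked at (1,3); ray(1,0) blocked at (2,1); ray(-1,0) blocked at (0,1); ray(-1,1) blocked at (0,2)]
  WQ@(1,3): attacks (1,4) (1,2) (1,1) (2,3) (3,3) (4,3) (0,3) (2,4) (2,2) (3,1) (4,0) (0,4) (0,2) [ray(0,-1) blocked at (1,1); ray(1,0) blocked at (4,3); ray(-1,-1) blocked at (0,2)]
  WK@(2,1): attacks (2,2) (2,0) (3,1) (1,1) (3,2) (3,0) (1,2) (1,0)
  WB@(4,3): attacks (3,4) (3,2) (2,1) [ray(-1,1) blocked at (3,4); ray(-1,-1) blocked at (2,1)]
W attacks (2,2): yes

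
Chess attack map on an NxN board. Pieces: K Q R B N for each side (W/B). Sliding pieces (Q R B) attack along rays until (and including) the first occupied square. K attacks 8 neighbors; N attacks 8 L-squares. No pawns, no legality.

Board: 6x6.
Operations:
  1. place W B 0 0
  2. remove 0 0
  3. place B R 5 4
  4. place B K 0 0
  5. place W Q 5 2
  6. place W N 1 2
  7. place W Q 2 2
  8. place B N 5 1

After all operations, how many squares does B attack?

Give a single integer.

Answer: 14

Derivation:
Op 1: place WB@(0,0)
Op 2: remove (0,0)
Op 3: place BR@(5,4)
Op 4: place BK@(0,0)
Op 5: place WQ@(5,2)
Op 6: place WN@(1,2)
Op 7: place WQ@(2,2)
Op 8: place BN@(5,1)
Per-piece attacks for B:
  BK@(0,0): attacks (0,1) (1,0) (1,1)
  BN@(5,1): attacks (4,3) (3,2) (3,0)
  BR@(5,4): attacks (5,5) (5,3) (5,2) (4,4) (3,4) (2,4) (1,4) (0,4) [ray(0,-1) blocked at (5,2)]
Union (14 distinct): (0,1) (0,4) (1,0) (1,1) (1,4) (2,4) (3,0) (3,2) (3,4) (4,3) (4,4) (5,2) (5,3) (5,5)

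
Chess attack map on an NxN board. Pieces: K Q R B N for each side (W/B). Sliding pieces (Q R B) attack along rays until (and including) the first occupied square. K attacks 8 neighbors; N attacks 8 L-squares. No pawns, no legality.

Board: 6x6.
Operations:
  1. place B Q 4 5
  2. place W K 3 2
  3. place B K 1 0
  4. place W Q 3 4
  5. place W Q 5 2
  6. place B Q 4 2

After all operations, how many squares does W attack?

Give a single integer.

Answer: 26

Derivation:
Op 1: place BQ@(4,5)
Op 2: place WK@(3,2)
Op 3: place BK@(1,0)
Op 4: place WQ@(3,4)
Op 5: place WQ@(5,2)
Op 6: place BQ@(4,2)
Per-piece attacks for W:
  WK@(3,2): attacks (3,3) (3,1) (4,2) (2,2) (4,3) (4,1) (2,3) (2,1)
  WQ@(3,4): attacks (3,5) (3,3) (3,2) (4,4) (5,4) (2,4) (1,4) (0,4) (4,5) (4,3) (5,2) (2,5) (2,3) (1,2) (0,1) [ray(0,-1) blocked at (3,2); ray(1,1) blocked at (4,5); ray(1,-1) blocked at (5,2)]
  WQ@(5,2): attacks (5,3) (5,4) (5,5) (5,1) (5,0) (4,2) (4,3) (3,4) (4,1) (3,0) [ray(-1,0) blocked at (4,2); ray(-1,1) blocked at (3,4)]
Union (26 distinct): (0,1) (0,4) (1,2) (1,4) (2,1) (2,2) (2,3) (2,4) (2,5) (3,0) (3,1) (3,2) (3,3) (3,4) (3,5) (4,1) (4,2) (4,3) (4,4) (4,5) (5,0) (5,1) (5,2) (5,3) (5,4) (5,5)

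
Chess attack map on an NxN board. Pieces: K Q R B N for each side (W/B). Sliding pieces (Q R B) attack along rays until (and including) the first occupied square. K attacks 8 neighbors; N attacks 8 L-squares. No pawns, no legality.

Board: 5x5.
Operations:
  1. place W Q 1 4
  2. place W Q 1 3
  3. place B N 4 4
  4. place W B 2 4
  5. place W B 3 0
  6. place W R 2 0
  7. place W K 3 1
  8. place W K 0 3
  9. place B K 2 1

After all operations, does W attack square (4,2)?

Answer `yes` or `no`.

Op 1: place WQ@(1,4)
Op 2: place WQ@(1,3)
Op 3: place BN@(4,4)
Op 4: place WB@(2,4)
Op 5: place WB@(3,0)
Op 6: place WR@(2,0)
Op 7: place WK@(3,1)
Op 8: place WK@(0,3)
Op 9: place BK@(2,1)
Per-piece attacks for W:
  WK@(0,3): attacks (0,4) (0,2) (1,3) (1,4) (1,2)
  WQ@(1,3): attacks (1,4) (1,2) (1,1) (1,0) (2,3) (3,3) (4,3) (0,3) (2,4) (2,2) (3,1) (0,4) (0,2) [ray(0,1) blocked at (1,4); ray(-1,0) blocked at (0,3); ray(1,1) blocked at (2,4); ray(1,-1) blocked at (3,1)]
  WQ@(1,4): attacks (1,3) (2,4) (0,4) (2,3) (3,2) (4,1) (0,3) [ray(0,-1) blocked at (1,3); ray(1,0) blocked at (2,4); ray(-1,-1) blocked at (0,3)]
  WR@(2,0): attacks (2,1) (3,0) (1,0) (0,0) [ray(0,1) blocked at (2,1); ray(1,0) blocked at (3,0)]
  WB@(2,4): attacks (3,3) (4,2) (1,3) [ray(-1,-1) blocked at (1,3)]
  WB@(3,0): attacks (4,1) (2,1) [ray(-1,1) blocked at (2,1)]
  WK@(3,1): attacks (3,2) (3,0) (4,1) (2,1) (4,2) (4,0) (2,2) (2,0)
W attacks (4,2): yes

Answer: yes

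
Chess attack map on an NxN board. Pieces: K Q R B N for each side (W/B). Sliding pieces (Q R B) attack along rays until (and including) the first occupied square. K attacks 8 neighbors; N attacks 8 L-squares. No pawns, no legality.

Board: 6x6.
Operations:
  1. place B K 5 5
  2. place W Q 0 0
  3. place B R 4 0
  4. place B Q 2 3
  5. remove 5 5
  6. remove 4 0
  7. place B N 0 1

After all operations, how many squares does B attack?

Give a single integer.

Answer: 19

Derivation:
Op 1: place BK@(5,5)
Op 2: place WQ@(0,0)
Op 3: place BR@(4,0)
Op 4: place BQ@(2,3)
Op 5: remove (5,5)
Op 6: remove (4,0)
Op 7: place BN@(0,1)
Per-piece attacks for B:
  BN@(0,1): attacks (1,3) (2,2) (2,0)
  BQ@(2,3): attacks (2,4) (2,5) (2,2) (2,1) (2,0) (3,3) (4,3) (5,3) (1,3) (0,3) (3,4) (4,5) (3,2) (4,1) (5,0) (1,4) (0,5) (1,2) (0,1) [ray(-1,-1) blocked at (0,1)]
Union (19 distinct): (0,1) (0,3) (0,5) (1,2) (1,3) (1,4) (2,0) (2,1) (2,2) (2,4) (2,5) (3,2) (3,3) (3,4) (4,1) (4,3) (4,5) (5,0) (5,3)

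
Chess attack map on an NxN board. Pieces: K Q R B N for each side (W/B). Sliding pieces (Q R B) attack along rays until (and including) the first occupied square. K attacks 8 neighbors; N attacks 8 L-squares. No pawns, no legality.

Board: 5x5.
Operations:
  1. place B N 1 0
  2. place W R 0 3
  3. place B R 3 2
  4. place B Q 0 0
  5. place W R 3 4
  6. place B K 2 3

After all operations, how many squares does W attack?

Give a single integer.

Op 1: place BN@(1,0)
Op 2: place WR@(0,3)
Op 3: place BR@(3,2)
Op 4: place BQ@(0,0)
Op 5: place WR@(3,4)
Op 6: place BK@(2,3)
Per-piece attacks for W:
  WR@(0,3): attacks (0,4) (0,2) (0,1) (0,0) (1,3) (2,3) [ray(0,-1) blocked at (0,0); ray(1,0) blocked at (2,3)]
  WR@(3,4): attacks (3,3) (3,2) (4,4) (2,4) (1,4) (0,4) [ray(0,-1) blocked at (3,2)]
Union (11 distinct): (0,0) (0,1) (0,2) (0,4) (1,3) (1,4) (2,3) (2,4) (3,2) (3,3) (4,4)

Answer: 11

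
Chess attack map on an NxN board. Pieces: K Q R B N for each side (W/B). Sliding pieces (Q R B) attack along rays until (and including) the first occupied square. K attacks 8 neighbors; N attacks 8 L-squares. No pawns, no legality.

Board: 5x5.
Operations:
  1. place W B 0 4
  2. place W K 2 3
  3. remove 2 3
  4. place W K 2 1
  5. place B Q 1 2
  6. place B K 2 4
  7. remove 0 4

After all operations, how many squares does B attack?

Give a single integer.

Op 1: place WB@(0,4)
Op 2: place WK@(2,3)
Op 3: remove (2,3)
Op 4: place WK@(2,1)
Op 5: place BQ@(1,2)
Op 6: place BK@(2,4)
Op 7: remove (0,4)
Per-piece attacks for B:
  BQ@(1,2): attacks (1,3) (1,4) (1,1) (1,0) (2,2) (3,2) (4,2) (0,2) (2,3) (3,4) (2,1) (0,3) (0,1) [ray(1,-1) blocked at (2,1)]
  BK@(2,4): attacks (2,3) (3,4) (1,4) (3,3) (1,3)
Union (14 distinct): (0,1) (0,2) (0,3) (1,0) (1,1) (1,3) (1,4) (2,1) (2,2) (2,3) (3,2) (3,3) (3,4) (4,2)

Answer: 14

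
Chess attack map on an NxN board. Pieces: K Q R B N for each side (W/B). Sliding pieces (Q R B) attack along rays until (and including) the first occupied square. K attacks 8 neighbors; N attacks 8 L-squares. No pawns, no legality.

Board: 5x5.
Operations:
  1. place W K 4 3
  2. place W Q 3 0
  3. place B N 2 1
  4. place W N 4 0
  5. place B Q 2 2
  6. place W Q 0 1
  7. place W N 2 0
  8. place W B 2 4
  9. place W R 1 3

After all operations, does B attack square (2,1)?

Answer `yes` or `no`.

Answer: yes

Derivation:
Op 1: place WK@(4,3)
Op 2: place WQ@(3,0)
Op 3: place BN@(2,1)
Op 4: place WN@(4,0)
Op 5: place BQ@(2,2)
Op 6: place WQ@(0,1)
Op 7: place WN@(2,0)
Op 8: place WB@(2,4)
Op 9: place WR@(1,3)
Per-piece attacks for B:
  BN@(2,1): attacks (3,3) (4,2) (1,3) (0,2) (4,0) (0,0)
  BQ@(2,2): attacks (2,3) (2,4) (2,1) (3,2) (4,2) (1,2) (0,2) (3,3) (4,4) (3,1) (4,0) (1,3) (1,1) (0,0) [ray(0,1) blocked at (2,4); ray(0,-1) blocked at (2,1); ray(1,-1) blocked at (4,0); ray(-1,1) blocked at (1,3)]
B attacks (2,1): yes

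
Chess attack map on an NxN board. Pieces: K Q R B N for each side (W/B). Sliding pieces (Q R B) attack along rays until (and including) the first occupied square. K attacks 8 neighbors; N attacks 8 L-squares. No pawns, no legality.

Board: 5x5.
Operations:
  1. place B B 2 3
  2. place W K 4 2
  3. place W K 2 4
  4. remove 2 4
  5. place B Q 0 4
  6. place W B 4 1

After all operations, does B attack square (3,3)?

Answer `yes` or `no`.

Op 1: place BB@(2,3)
Op 2: place WK@(4,2)
Op 3: place WK@(2,4)
Op 4: remove (2,4)
Op 5: place BQ@(0,4)
Op 6: place WB@(4,1)
Per-piece attacks for B:
  BQ@(0,4): attacks (0,3) (0,2) (0,1) (0,0) (1,4) (2,4) (3,4) (4,4) (1,3) (2,2) (3,1) (4,0)
  BB@(2,3): attacks (3,4) (3,2) (4,1) (1,4) (1,2) (0,1) [ray(1,-1) blocked at (4,1)]
B attacks (3,3): no

Answer: no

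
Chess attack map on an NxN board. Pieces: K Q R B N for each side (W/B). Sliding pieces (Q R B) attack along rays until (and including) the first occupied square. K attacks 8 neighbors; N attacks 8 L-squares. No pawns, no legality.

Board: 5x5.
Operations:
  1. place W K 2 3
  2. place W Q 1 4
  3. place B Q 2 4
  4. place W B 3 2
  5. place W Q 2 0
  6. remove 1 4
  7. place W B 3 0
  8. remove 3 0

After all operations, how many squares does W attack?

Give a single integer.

Op 1: place WK@(2,3)
Op 2: place WQ@(1,4)
Op 3: place BQ@(2,4)
Op 4: place WB@(3,2)
Op 5: place WQ@(2,0)
Op 6: remove (1,4)
Op 7: place WB@(3,0)
Op 8: remove (3,0)
Per-piece attacks for W:
  WQ@(2,0): attacks (2,1) (2,2) (2,3) (3,0) (4,0) (1,0) (0,0) (3,1) (4,2) (1,1) (0,2) [ray(0,1) blocked at (2,3)]
  WK@(2,3): attacks (2,4) (2,2) (3,3) (1,3) (3,4) (3,2) (1,4) (1,2)
  WB@(3,2): attacks (4,3) (4,1) (2,3) (2,1) (1,0) [ray(-1,1) blocked at (2,3)]
Union (20 distinct): (0,0) (0,2) (1,0) (1,1) (1,2) (1,3) (1,4) (2,1) (2,2) (2,3) (2,4) (3,0) (3,1) (3,2) (3,3) (3,4) (4,0) (4,1) (4,2) (4,3)

Answer: 20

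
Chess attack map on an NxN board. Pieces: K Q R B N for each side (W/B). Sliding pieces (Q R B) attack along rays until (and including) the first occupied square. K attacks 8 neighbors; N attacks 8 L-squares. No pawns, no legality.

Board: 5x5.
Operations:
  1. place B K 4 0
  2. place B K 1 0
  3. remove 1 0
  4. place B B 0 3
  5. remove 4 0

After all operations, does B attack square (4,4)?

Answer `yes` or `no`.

Op 1: place BK@(4,0)
Op 2: place BK@(1,0)
Op 3: remove (1,0)
Op 4: place BB@(0,3)
Op 5: remove (4,0)
Per-piece attacks for B:
  BB@(0,3): attacks (1,4) (1,2) (2,1) (3,0)
B attacks (4,4): no

Answer: no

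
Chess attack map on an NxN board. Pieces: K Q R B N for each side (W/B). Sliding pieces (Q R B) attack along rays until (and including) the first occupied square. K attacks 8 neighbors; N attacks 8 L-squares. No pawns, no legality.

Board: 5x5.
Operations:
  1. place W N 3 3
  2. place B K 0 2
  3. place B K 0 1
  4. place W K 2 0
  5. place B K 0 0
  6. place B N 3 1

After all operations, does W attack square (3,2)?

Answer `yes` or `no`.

Answer: no

Derivation:
Op 1: place WN@(3,3)
Op 2: place BK@(0,2)
Op 3: place BK@(0,1)
Op 4: place WK@(2,0)
Op 5: place BK@(0,0)
Op 6: place BN@(3,1)
Per-piece attacks for W:
  WK@(2,0): attacks (2,1) (3,0) (1,0) (3,1) (1,1)
  WN@(3,3): attacks (1,4) (4,1) (2,1) (1,2)
W attacks (3,2): no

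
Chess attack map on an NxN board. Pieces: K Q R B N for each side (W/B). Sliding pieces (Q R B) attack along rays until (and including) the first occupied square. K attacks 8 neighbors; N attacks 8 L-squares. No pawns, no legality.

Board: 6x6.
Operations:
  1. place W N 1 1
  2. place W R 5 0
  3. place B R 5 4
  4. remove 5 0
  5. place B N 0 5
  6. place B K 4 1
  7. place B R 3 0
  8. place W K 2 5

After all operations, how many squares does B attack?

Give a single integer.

Op 1: place WN@(1,1)
Op 2: place WR@(5,0)
Op 3: place BR@(5,4)
Op 4: remove (5,0)
Op 5: place BN@(0,5)
Op 6: place BK@(4,1)
Op 7: place BR@(3,0)
Op 8: place WK@(2,5)
Per-piece attacks for B:
  BN@(0,5): attacks (1,3) (2,4)
  BR@(3,0): attacks (3,1) (3,2) (3,3) (3,4) (3,5) (4,0) (5,0) (2,0) (1,0) (0,0)
  BK@(4,1): attacks (4,2) (4,0) (5,1) (3,1) (5,2) (5,0) (3,2) (3,0)
  BR@(5,4): attacks (5,5) (5,3) (5,2) (5,1) (5,0) (4,4) (3,4) (2,4) (1,4) (0,4)
Union (21 distinct): (0,0) (0,4) (1,0) (1,3) (1,4) (2,0) (2,4) (3,0) (3,1) (3,2) (3,3) (3,4) (3,5) (4,0) (4,2) (4,4) (5,0) (5,1) (5,2) (5,3) (5,5)

Answer: 21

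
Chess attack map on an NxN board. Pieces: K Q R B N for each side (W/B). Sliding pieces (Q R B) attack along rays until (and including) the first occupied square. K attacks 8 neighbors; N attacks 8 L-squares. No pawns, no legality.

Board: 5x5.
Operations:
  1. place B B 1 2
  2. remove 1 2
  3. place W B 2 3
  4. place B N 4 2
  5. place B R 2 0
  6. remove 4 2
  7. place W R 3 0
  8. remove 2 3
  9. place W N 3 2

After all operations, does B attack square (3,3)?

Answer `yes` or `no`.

Op 1: place BB@(1,2)
Op 2: remove (1,2)
Op 3: place WB@(2,3)
Op 4: place BN@(4,2)
Op 5: place BR@(2,0)
Op 6: remove (4,2)
Op 7: place WR@(3,0)
Op 8: remove (2,3)
Op 9: place WN@(3,2)
Per-piece attacks for B:
  BR@(2,0): attacks (2,1) (2,2) (2,3) (2,4) (3,0) (1,0) (0,0) [ray(1,0) blocked at (3,0)]
B attacks (3,3): no

Answer: no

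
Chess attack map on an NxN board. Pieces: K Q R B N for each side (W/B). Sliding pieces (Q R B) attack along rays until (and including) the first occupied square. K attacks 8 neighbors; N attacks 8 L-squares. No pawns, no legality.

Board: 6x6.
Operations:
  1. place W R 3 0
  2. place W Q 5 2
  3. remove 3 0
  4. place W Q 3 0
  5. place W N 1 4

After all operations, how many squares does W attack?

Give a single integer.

Answer: 25

Derivation:
Op 1: place WR@(3,0)
Op 2: place WQ@(5,2)
Op 3: remove (3,0)
Op 4: place WQ@(3,0)
Op 5: place WN@(1,4)
Per-piece attacks for W:
  WN@(1,4): attacks (3,5) (2,2) (3,3) (0,2)
  WQ@(3,0): attacks (3,1) (3,2) (3,3) (3,4) (3,5) (4,0) (5,0) (2,0) (1,0) (0,0) (4,1) (5,2) (2,1) (1,2) (0,3) [ray(1,1) blocked at (5,2)]
  WQ@(5,2): attacks (5,3) (5,4) (5,5) (5,1) (5,0) (4,2) (3,2) (2,2) (1,2) (0,2) (4,3) (3,4) (2,5) (4,1) (3,0) [ray(-1,-1) blocked at (3,0)]
Union (25 distinct): (0,0) (0,2) (0,3) (1,0) (1,2) (2,0) (2,1) (2,2) (2,5) (3,0) (3,1) (3,2) (3,3) (3,4) (3,5) (4,0) (4,1) (4,2) (4,3) (5,0) (5,1) (5,2) (5,3) (5,4) (5,5)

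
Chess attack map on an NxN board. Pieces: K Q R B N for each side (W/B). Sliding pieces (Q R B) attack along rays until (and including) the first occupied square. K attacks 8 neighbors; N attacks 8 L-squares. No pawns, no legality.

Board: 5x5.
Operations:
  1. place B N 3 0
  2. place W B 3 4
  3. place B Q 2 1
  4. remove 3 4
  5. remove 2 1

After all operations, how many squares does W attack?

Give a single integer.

Op 1: place BN@(3,0)
Op 2: place WB@(3,4)
Op 3: place BQ@(2,1)
Op 4: remove (3,4)
Op 5: remove (2,1)
Per-piece attacks for W:
Union (0 distinct): (none)

Answer: 0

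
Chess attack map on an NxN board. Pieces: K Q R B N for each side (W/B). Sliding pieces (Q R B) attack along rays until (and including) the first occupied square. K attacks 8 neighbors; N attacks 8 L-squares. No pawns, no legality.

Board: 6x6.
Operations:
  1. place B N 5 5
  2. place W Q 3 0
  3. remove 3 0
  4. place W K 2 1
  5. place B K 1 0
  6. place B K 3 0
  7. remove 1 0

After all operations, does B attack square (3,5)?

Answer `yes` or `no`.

Op 1: place BN@(5,5)
Op 2: place WQ@(3,0)
Op 3: remove (3,0)
Op 4: place WK@(2,1)
Op 5: place BK@(1,0)
Op 6: place BK@(3,0)
Op 7: remove (1,0)
Per-piece attacks for B:
  BK@(3,0): attacks (3,1) (4,0) (2,0) (4,1) (2,1)
  BN@(5,5): attacks (4,3) (3,4)
B attacks (3,5): no

Answer: no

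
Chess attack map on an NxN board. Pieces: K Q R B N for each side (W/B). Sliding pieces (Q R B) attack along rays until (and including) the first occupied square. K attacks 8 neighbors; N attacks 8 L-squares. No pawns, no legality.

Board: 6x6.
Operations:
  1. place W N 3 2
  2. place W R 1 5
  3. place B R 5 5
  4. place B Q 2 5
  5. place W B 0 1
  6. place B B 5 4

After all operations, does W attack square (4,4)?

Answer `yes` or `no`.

Answer: yes

Derivation:
Op 1: place WN@(3,2)
Op 2: place WR@(1,5)
Op 3: place BR@(5,5)
Op 4: place BQ@(2,5)
Op 5: place WB@(0,1)
Op 6: place BB@(5,4)
Per-piece attacks for W:
  WB@(0,1): attacks (1,2) (2,3) (3,4) (4,5) (1,0)
  WR@(1,5): attacks (1,4) (1,3) (1,2) (1,1) (1,0) (2,5) (0,5) [ray(1,0) blocked at (2,5)]
  WN@(3,2): attacks (4,4) (5,3) (2,4) (1,3) (4,0) (5,1) (2,0) (1,1)
W attacks (4,4): yes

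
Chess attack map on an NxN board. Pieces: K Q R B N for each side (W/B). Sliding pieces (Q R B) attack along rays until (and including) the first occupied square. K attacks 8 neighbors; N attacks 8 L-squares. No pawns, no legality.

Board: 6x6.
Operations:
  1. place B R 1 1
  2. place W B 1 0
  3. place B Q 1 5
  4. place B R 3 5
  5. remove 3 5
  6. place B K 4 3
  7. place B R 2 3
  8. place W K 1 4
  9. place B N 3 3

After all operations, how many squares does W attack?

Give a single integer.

Op 1: place BR@(1,1)
Op 2: place WB@(1,0)
Op 3: place BQ@(1,5)
Op 4: place BR@(3,5)
Op 5: remove (3,5)
Op 6: place BK@(4,3)
Op 7: place BR@(2,3)
Op 8: place WK@(1,4)
Op 9: place BN@(3,3)
Per-piece attacks for W:
  WB@(1,0): attacks (2,1) (3,2) (4,3) (0,1) [ray(1,1) blocked at (4,3)]
  WK@(1,4): attacks (1,5) (1,3) (2,4) (0,4) (2,5) (2,3) (0,5) (0,3)
Union (12 distinct): (0,1) (0,3) (0,4) (0,5) (1,3) (1,5) (2,1) (2,3) (2,4) (2,5) (3,2) (4,3)

Answer: 12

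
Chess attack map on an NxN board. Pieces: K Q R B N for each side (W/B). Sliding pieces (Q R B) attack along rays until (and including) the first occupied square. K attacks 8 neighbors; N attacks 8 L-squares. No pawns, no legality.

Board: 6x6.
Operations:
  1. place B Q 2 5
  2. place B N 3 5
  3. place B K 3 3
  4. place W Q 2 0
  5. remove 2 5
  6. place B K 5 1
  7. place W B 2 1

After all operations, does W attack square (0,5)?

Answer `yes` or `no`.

Answer: no

Derivation:
Op 1: place BQ@(2,5)
Op 2: place BN@(3,5)
Op 3: place BK@(3,3)
Op 4: place WQ@(2,0)
Op 5: remove (2,5)
Op 6: place BK@(5,1)
Op 7: place WB@(2,1)
Per-piece attacks for W:
  WQ@(2,0): attacks (2,1) (3,0) (4,0) (5,0) (1,0) (0,0) (3,1) (4,2) (5,3) (1,1) (0,2) [ray(0,1) blocked at (2,1)]
  WB@(2,1): attacks (3,2) (4,3) (5,4) (3,0) (1,2) (0,3) (1,0)
W attacks (0,5): no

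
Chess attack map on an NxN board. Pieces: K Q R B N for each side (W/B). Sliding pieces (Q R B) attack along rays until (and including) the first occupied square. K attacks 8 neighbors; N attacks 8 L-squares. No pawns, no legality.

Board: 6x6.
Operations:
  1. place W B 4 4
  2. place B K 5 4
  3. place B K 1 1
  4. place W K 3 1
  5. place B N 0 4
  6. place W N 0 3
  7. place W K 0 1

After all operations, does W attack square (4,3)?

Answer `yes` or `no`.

Answer: no

Derivation:
Op 1: place WB@(4,4)
Op 2: place BK@(5,4)
Op 3: place BK@(1,1)
Op 4: place WK@(3,1)
Op 5: place BN@(0,4)
Op 6: place WN@(0,3)
Op 7: place WK@(0,1)
Per-piece attacks for W:
  WK@(0,1): attacks (0,2) (0,0) (1,1) (1,2) (1,0)
  WN@(0,3): attacks (1,5) (2,4) (1,1) (2,2)
  WK@(3,1): attacks (3,2) (3,0) (4,1) (2,1) (4,2) (4,0) (2,2) (2,0)
  WB@(4,4): attacks (5,5) (5,3) (3,5) (3,3) (2,2) (1,1) [ray(-1,-1) blocked at (1,1)]
W attacks (4,3): no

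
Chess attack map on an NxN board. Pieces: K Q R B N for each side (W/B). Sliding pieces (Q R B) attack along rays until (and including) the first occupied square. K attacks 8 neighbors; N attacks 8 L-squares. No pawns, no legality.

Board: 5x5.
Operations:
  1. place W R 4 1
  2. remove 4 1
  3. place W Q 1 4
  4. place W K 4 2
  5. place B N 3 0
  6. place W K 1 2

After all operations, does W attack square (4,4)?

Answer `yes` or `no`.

Op 1: place WR@(4,1)
Op 2: remove (4,1)
Op 3: place WQ@(1,4)
Op 4: place WK@(4,2)
Op 5: place BN@(3,0)
Op 6: place WK@(1,2)
Per-piece attacks for W:
  WK@(1,2): attacks (1,3) (1,1) (2,2) (0,2) (2,3) (2,1) (0,3) (0,1)
  WQ@(1,4): attacks (1,3) (1,2) (2,4) (3,4) (4,4) (0,4) (2,3) (3,2) (4,1) (0,3) [ray(0,-1) blocked at (1,2)]
  WK@(4,2): attacks (4,3) (4,1) (3,2) (3,3) (3,1)
W attacks (4,4): yes

Answer: yes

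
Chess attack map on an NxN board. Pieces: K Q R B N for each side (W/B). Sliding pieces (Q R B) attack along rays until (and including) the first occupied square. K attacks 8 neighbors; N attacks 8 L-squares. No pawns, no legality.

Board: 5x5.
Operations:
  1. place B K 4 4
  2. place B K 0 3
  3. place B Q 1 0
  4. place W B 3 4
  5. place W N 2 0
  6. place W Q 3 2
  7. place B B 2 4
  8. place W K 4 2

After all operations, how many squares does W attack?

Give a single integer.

Op 1: place BK@(4,4)
Op 2: place BK@(0,3)
Op 3: place BQ@(1,0)
Op 4: place WB@(3,4)
Op 5: place WN@(2,0)
Op 6: place WQ@(3,2)
Op 7: place BB@(2,4)
Op 8: place WK@(4,2)
Per-piece attacks for W:
  WN@(2,0): attacks (3,2) (4,1) (1,2) (0,1)
  WQ@(3,2): attacks (3,3) (3,4) (3,1) (3,0) (4,2) (2,2) (1,2) (0,2) (4,3) (4,1) (2,3) (1,4) (2,1) (1,0) [ray(0,1) blocked at (3,4); ray(1,0) blocked at (4,2); ray(-1,-1) blocked at (1,0)]
  WB@(3,4): attacks (4,3) (2,3) (1,2) (0,1)
  WK@(4,2): attacks (4,3) (4,1) (3,2) (3,3) (3,1)
Union (16 distinct): (0,1) (0,2) (1,0) (1,2) (1,4) (2,1) (2,2) (2,3) (3,0) (3,1) (3,2) (3,3) (3,4) (4,1) (4,2) (4,3)

Answer: 16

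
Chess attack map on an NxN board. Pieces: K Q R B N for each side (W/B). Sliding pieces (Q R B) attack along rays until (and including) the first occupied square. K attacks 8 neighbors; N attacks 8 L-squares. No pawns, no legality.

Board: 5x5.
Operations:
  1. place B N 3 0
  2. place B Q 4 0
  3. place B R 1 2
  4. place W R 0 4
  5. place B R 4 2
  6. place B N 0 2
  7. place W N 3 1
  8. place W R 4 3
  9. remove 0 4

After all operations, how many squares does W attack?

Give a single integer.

Answer: 9

Derivation:
Op 1: place BN@(3,0)
Op 2: place BQ@(4,0)
Op 3: place BR@(1,2)
Op 4: place WR@(0,4)
Op 5: place BR@(4,2)
Op 6: place BN@(0,2)
Op 7: place WN@(3,1)
Op 8: place WR@(4,3)
Op 9: remove (0,4)
Per-piece attacks for W:
  WN@(3,1): attacks (4,3) (2,3) (1,2) (1,0)
  WR@(4,3): attacks (4,4) (4,2) (3,3) (2,3) (1,3) (0,3) [ray(0,-1) blocked at (4,2)]
Union (9 distinct): (0,3) (1,0) (1,2) (1,3) (2,3) (3,3) (4,2) (4,3) (4,4)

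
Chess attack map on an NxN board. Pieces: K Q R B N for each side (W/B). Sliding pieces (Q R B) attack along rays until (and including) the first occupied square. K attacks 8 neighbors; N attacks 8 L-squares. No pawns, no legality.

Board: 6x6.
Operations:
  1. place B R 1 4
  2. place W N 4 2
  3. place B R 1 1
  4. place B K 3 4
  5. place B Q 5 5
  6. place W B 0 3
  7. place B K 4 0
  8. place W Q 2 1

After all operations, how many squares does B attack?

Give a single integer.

Op 1: place BR@(1,4)
Op 2: place WN@(4,2)
Op 3: place BR@(1,1)
Op 4: place BK@(3,4)
Op 5: place BQ@(5,5)
Op 6: place WB@(0,3)
Op 7: place BK@(4,0)
Op 8: place WQ@(2,1)
Per-piece attacks for B:
  BR@(1,1): attacks (1,2) (1,3) (1,4) (1,0) (2,1) (0,1) [ray(0,1) blocked at (1,4); ray(1,0) blocked at (2,1)]
  BR@(1,4): attacks (1,5) (1,3) (1,2) (1,1) (2,4) (3,4) (0,4) [ray(0,-1) blocked at (1,1); ray(1,0) blocked at (3,4)]
  BK@(3,4): attacks (3,5) (3,3) (4,4) (2,4) (4,5) (4,3) (2,5) (2,3)
  BK@(4,0): attacks (4,1) (5,0) (3,0) (5,1) (3,1)
  BQ@(5,5): attacks (5,4) (5,3) (5,2) (5,1) (5,0) (4,5) (3,5) (2,5) (1,5) (0,5) (4,4) (3,3) (2,2) (1,1) [ray(-1,-1) blocked at (1,1)]
Union (28 distinct): (0,1) (0,4) (0,5) (1,0) (1,1) (1,2) (1,3) (1,4) (1,5) (2,1) (2,2) (2,3) (2,4) (2,5) (3,0) (3,1) (3,3) (3,4) (3,5) (4,1) (4,3) (4,4) (4,5) (5,0) (5,1) (5,2) (5,3) (5,4)

Answer: 28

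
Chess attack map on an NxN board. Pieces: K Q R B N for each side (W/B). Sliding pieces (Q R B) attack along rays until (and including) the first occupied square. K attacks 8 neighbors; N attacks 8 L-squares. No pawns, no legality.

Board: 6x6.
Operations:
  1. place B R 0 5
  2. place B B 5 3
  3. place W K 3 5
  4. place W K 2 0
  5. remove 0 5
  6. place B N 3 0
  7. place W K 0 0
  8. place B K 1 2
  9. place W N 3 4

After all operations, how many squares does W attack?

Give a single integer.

Answer: 17

Derivation:
Op 1: place BR@(0,5)
Op 2: place BB@(5,3)
Op 3: place WK@(3,5)
Op 4: place WK@(2,0)
Op 5: remove (0,5)
Op 6: place BN@(3,0)
Op 7: place WK@(0,0)
Op 8: place BK@(1,2)
Op 9: place WN@(3,4)
Per-piece attacks for W:
  WK@(0,0): attacks (0,1) (1,0) (1,1)
  WK@(2,0): attacks (2,1) (3,0) (1,0) (3,1) (1,1)
  WN@(3,4): attacks (5,5) (1,5) (4,2) (5,3) (2,2) (1,3)
  WK@(3,5): attacks (3,4) (4,5) (2,5) (4,4) (2,4)
Union (17 distinct): (0,1) (1,0) (1,1) (1,3) (1,5) (2,1) (2,2) (2,4) (2,5) (3,0) (3,1) (3,4) (4,2) (4,4) (4,5) (5,3) (5,5)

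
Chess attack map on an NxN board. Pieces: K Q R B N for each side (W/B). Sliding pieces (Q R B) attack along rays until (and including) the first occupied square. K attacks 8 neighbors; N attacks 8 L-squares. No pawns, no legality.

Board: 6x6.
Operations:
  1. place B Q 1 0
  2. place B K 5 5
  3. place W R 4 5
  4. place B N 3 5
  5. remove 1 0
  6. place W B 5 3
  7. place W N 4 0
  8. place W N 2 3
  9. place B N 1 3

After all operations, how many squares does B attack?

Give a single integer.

Op 1: place BQ@(1,0)
Op 2: place BK@(5,5)
Op 3: place WR@(4,5)
Op 4: place BN@(3,5)
Op 5: remove (1,0)
Op 6: place WB@(5,3)
Op 7: place WN@(4,0)
Op 8: place WN@(2,3)
Op 9: place BN@(1,3)
Per-piece attacks for B:
  BN@(1,3): attacks (2,5) (3,4) (0,5) (2,1) (3,2) (0,1)
  BN@(3,5): attacks (4,3) (5,4) (2,3) (1,4)
  BK@(5,5): attacks (5,4) (4,5) (4,4)
Union (12 distinct): (0,1) (0,5) (1,4) (2,1) (2,3) (2,5) (3,2) (3,4) (4,3) (4,4) (4,5) (5,4)

Answer: 12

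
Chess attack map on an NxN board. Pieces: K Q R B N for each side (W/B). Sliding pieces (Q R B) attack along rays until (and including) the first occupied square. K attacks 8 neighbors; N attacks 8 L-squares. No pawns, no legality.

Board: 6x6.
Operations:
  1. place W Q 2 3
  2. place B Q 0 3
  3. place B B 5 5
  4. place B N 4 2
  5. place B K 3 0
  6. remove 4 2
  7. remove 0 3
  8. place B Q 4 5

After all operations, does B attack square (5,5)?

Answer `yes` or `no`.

Answer: yes

Derivation:
Op 1: place WQ@(2,3)
Op 2: place BQ@(0,3)
Op 3: place BB@(5,5)
Op 4: place BN@(4,2)
Op 5: place BK@(3,0)
Op 6: remove (4,2)
Op 7: remove (0,3)
Op 8: place BQ@(4,5)
Per-piece attacks for B:
  BK@(3,0): attacks (3,1) (4,0) (2,0) (4,1) (2,1)
  BQ@(4,5): attacks (4,4) (4,3) (4,2) (4,1) (4,0) (5,5) (3,5) (2,5) (1,5) (0,5) (5,4) (3,4) (2,3) [ray(1,0) blocked at (5,5); ray(-1,-1) blocked at (2,3)]
  BB@(5,5): attacks (4,4) (3,3) (2,2) (1,1) (0,0)
B attacks (5,5): yes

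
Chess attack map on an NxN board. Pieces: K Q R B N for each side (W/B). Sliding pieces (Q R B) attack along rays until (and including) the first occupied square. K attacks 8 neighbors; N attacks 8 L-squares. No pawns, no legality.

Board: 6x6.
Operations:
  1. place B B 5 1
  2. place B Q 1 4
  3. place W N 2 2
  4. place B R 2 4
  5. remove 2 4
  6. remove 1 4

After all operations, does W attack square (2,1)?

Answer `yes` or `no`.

Op 1: place BB@(5,1)
Op 2: place BQ@(1,4)
Op 3: place WN@(2,2)
Op 4: place BR@(2,4)
Op 5: remove (2,4)
Op 6: remove (1,4)
Per-piece attacks for W:
  WN@(2,2): attacks (3,4) (4,3) (1,4) (0,3) (3,0) (4,1) (1,0) (0,1)
W attacks (2,1): no

Answer: no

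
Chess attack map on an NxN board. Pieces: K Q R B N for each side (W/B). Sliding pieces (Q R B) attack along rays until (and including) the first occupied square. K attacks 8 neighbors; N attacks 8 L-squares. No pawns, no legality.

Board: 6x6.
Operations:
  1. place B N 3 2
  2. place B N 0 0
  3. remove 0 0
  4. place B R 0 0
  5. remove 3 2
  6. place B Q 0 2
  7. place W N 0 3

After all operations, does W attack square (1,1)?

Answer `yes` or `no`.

Answer: yes

Derivation:
Op 1: place BN@(3,2)
Op 2: place BN@(0,0)
Op 3: remove (0,0)
Op 4: place BR@(0,0)
Op 5: remove (3,2)
Op 6: place BQ@(0,2)
Op 7: place WN@(0,3)
Per-piece attacks for W:
  WN@(0,3): attacks (1,5) (2,4) (1,1) (2,2)
W attacks (1,1): yes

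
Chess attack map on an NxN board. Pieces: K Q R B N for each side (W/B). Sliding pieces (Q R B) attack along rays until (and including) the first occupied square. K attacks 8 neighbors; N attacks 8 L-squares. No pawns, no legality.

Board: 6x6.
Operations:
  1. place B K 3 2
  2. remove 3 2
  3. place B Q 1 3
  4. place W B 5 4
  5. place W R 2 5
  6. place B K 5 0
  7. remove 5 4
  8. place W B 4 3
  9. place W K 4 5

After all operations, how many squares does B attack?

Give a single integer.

Op 1: place BK@(3,2)
Op 2: remove (3,2)
Op 3: place BQ@(1,3)
Op 4: place WB@(5,4)
Op 5: place WR@(2,5)
Op 6: place BK@(5,0)
Op 7: remove (5,4)
Op 8: place WB@(4,3)
Op 9: place WK@(4,5)
Per-piece attacks for B:
  BQ@(1,3): attacks (1,4) (1,5) (1,2) (1,1) (1,0) (2,3) (3,3) (4,3) (0,3) (2,4) (3,5) (2,2) (3,1) (4,0) (0,4) (0,2) [ray(1,0) blocked at (4,3)]
  BK@(5,0): attacks (5,1) (4,0) (4,1)
Union (18 distinct): (0,2) (0,3) (0,4) (1,0) (1,1) (1,2) (1,4) (1,5) (2,2) (2,3) (2,4) (3,1) (3,3) (3,5) (4,0) (4,1) (4,3) (5,1)

Answer: 18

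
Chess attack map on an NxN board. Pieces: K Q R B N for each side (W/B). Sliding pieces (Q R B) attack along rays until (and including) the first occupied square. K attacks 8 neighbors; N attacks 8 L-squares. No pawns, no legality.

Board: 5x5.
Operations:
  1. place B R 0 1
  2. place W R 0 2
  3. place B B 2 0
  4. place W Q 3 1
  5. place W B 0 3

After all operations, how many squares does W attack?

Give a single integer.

Op 1: place BR@(0,1)
Op 2: place WR@(0,2)
Op 3: place BB@(2,0)
Op 4: place WQ@(3,1)
Op 5: place WB@(0,3)
Per-piece attacks for W:
  WR@(0,2): attacks (0,3) (0,1) (1,2) (2,2) (3,2) (4,2) [ray(0,1) blocked at (0,3); ray(0,-1) blocked at (0,1)]
  WB@(0,3): attacks (1,4) (1,2) (2,1) (3,0)
  WQ@(3,1): attacks (3,2) (3,3) (3,4) (3,0) (4,1) (2,1) (1,1) (0,1) (4,2) (4,0) (2,2) (1,3) (0,4) (2,0) [ray(-1,0) blocked at (0,1); ray(-1,-1) blocked at (2,0)]
Union (17 distinct): (0,1) (0,3) (0,4) (1,1) (1,2) (1,3) (1,4) (2,0) (2,1) (2,2) (3,0) (3,2) (3,3) (3,4) (4,0) (4,1) (4,2)

Answer: 17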